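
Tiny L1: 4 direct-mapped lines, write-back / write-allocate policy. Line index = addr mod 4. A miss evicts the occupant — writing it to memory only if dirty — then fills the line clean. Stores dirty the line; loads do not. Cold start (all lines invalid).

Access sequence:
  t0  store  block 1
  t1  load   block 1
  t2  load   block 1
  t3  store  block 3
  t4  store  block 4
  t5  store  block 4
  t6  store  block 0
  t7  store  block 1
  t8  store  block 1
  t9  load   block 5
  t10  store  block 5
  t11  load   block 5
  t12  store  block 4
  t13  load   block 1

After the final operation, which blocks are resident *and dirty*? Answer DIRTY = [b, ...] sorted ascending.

0: W B1 -> L1 miss  d=D]
1: R B1 -> L1 hit  d=D]
2: R B1 -> L1 hit  d=D]
3: W B3 -> L3 miss  d=D]
4: W B4 -> L0 miss  d=D]
5: W B4 -> L0 hit  d=D]
6: W B0 -> L0 miss wb->B4  d=D]
7: W B1 -> L1 hit  d=D]
8: W B1 -> L1 hit  d=D]
9: R B5 -> L1 miss wb->B1  d=-]
10: W B5 -> L1 hit  d=D]
11: R B5 -> L1 hit  d=D]
12: W B4 -> L0 miss wb->B0  d=D]
13: R B1 -> L1 miss wb->B5  d=-]

DIRTY = [3, 4]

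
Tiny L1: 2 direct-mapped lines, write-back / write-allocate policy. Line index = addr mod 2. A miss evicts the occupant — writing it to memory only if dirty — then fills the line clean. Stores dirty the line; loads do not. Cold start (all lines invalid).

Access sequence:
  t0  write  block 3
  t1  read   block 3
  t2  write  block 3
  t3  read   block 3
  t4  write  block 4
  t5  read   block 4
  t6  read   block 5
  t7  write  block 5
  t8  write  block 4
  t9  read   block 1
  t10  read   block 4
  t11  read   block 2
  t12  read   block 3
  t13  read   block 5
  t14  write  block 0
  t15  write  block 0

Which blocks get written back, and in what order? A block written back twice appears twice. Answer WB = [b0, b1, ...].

WB = [3, 5, 4]

  0 | W B3 → L1 miss [D]
  1 | R B3 → L1 hit [D]
  2 | W B3 → L1 hit [D]
  3 | R B3 → L1 hit [D]
  4 | W B4 → L0 miss [D]
  5 | R B4 → L0 hit [D]
  6 | R B5 → L1 miss wb→B3 [-]
  7 | W B5 → L1 hit [D]
  8 | W B4 → L0 hit [D]
  9 | R B1 → L1 miss wb→B5 [-]
  10 | R B4 → L0 hit [D]
  11 | R B2 → L0 miss wb→B4 [-]
  12 | R B3 → L1 miss [-]
  13 | R B5 → L1 miss [-]
  14 | W B0 → L0 miss [D]
  15 | W B0 → L0 hit [D]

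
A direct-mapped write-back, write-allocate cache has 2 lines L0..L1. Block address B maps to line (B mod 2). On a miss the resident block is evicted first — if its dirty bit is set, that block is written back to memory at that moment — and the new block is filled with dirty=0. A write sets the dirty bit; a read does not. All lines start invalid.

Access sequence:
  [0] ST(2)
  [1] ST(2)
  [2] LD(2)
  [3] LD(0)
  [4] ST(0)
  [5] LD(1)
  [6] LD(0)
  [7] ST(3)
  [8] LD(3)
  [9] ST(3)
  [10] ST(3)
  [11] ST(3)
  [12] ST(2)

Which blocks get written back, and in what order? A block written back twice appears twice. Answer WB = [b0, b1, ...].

WB = [2, 0]

0: W B2 → L0 miss [D]
1: W B2 → L0 hit [D]
2: R B2 → L0 hit [D]
3: R B0 → L0 miss wb→B2 [-]
4: W B0 → L0 hit [D]
5: R B1 → L1 miss [-]
6: R B0 → L0 hit [D]
7: W B3 → L1 miss [D]
8: R B3 → L1 hit [D]
9: W B3 → L1 hit [D]
10: W B3 → L1 hit [D]
11: W B3 → L1 hit [D]
12: W B2 → L0 miss wb→B0 [D]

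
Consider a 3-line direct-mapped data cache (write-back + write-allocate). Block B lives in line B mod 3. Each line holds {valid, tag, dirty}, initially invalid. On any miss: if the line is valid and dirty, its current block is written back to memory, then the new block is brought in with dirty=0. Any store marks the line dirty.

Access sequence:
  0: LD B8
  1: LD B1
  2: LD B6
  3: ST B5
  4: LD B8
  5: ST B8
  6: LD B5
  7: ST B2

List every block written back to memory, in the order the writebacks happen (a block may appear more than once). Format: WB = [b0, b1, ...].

WB = [5, 8]

0: R B8 → L2 miss [-]
1: R B1 → L1 miss [-]
2: R B6 → L0 miss [-]
3: W B5 → L2 miss [D]
4: R B8 → L2 miss wb→B5 [-]
5: W B8 → L2 hit [D]
6: R B5 → L2 miss wb→B8 [-]
7: W B2 → L2 miss [D]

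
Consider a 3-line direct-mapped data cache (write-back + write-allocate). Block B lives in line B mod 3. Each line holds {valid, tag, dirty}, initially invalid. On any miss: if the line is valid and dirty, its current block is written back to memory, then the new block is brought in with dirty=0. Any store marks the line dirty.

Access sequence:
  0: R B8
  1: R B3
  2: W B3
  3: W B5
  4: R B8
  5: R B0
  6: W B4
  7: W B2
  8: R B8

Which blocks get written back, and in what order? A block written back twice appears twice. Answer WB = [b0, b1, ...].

0: R B8 → L2 miss [-]
1: R B3 → L0 miss [-]
2: W B3 → L0 hit [D]
3: W B5 → L2 miss [D]
4: R B8 → L2 miss wb→B5 [-]
5: R B0 → L0 miss wb→B3 [-]
6: W B4 → L1 miss [D]
7: W B2 → L2 miss [D]
8: R B8 → L2 miss wb→B2 [-]

WB = [5, 3, 2]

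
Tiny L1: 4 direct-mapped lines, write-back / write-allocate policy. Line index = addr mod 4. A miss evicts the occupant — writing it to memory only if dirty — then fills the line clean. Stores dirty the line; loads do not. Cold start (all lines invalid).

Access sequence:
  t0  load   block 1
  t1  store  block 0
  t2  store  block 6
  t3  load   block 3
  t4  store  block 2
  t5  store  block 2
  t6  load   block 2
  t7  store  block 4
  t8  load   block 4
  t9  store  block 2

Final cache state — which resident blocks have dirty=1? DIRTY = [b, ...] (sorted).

0: R B1 -> L1 miss  d=-]
1: W B0 -> L0 miss  d=D]
2: W B6 -> L2 miss  d=D]
3: R B3 -> L3 miss  d=-]
4: W B2 -> L2 miss wb->B6  d=D]
5: W B2 -> L2 hit  d=D]
6: R B2 -> L2 hit  d=D]
7: W B4 -> L0 miss wb->B0  d=D]
8: R B4 -> L0 hit  d=D]
9: W B2 -> L2 hit  d=D]

DIRTY = [2, 4]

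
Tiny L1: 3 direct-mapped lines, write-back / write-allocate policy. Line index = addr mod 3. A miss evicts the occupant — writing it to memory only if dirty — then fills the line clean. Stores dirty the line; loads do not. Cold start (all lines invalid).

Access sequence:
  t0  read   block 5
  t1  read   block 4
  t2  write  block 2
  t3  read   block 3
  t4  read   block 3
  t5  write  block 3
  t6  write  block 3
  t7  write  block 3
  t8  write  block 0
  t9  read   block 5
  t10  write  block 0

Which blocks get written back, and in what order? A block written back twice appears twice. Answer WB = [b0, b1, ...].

0: R B5 → L2 miss [-]
1: R B4 → L1 miss [-]
2: W B2 → L2 miss [D]
3: R B3 → L0 miss [-]
4: R B3 → L0 hit [-]
5: W B3 → L0 hit [D]
6: W B3 → L0 hit [D]
7: W B3 → L0 hit [D]
8: W B0 → L0 miss wb→B3 [D]
9: R B5 → L2 miss wb→B2 [-]
10: W B0 → L0 hit [D]

WB = [3, 2]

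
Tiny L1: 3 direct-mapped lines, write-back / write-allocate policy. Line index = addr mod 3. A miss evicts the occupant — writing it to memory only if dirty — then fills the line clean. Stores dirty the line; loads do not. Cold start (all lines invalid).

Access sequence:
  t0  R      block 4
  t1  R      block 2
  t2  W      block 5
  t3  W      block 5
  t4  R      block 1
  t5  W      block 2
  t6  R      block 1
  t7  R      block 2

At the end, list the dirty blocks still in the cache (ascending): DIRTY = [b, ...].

0: R B4 → L1 miss [-]
1: R B2 → L2 miss [-]
2: W B5 → L2 miss [D]
3: W B5 → L2 hit [D]
4: R B1 → L1 miss [-]
5: W B2 → L2 miss wb→B5 [D]
6: R B1 → L1 hit [-]
7: R B2 → L2 hit [D]

DIRTY = [2]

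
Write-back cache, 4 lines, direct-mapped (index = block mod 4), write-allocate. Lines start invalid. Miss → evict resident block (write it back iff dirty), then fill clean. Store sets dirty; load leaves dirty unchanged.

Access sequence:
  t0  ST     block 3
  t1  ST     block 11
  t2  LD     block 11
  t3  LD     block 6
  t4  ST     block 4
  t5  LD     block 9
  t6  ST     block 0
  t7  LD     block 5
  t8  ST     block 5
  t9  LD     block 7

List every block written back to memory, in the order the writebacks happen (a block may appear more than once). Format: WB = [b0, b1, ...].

0: W B3 -> L3 miss  d=D]
1: W B11 -> L3 miss wb->B3  d=D]
2: R B11 -> L3 hit  d=D]
3: R B6 -> L2 miss  d=-]
4: W B4 -> L0 miss  d=D]
5: R B9 -> L1 miss  d=-]
6: W B0 -> L0 miss wb->B4  d=D]
7: R B5 -> L1 miss  d=-]
8: W B5 -> L1 hit  d=D]
9: R B7 -> L3 miss wb->B11  d=-]

WB = [3, 4, 11]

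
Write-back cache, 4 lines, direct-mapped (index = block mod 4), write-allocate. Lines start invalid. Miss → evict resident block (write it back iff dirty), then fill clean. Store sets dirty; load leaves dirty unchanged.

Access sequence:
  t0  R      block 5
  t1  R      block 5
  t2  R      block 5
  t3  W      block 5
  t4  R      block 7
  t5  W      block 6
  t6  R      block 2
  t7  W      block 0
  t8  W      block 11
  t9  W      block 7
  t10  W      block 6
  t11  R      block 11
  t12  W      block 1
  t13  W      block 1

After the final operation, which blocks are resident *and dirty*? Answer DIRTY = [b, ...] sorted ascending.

DIRTY = [0, 1, 6]

  0 | R B5 → L1 miss [-]
  1 | R B5 → L1 hit [-]
  2 | R B5 → L1 hit [-]
  3 | W B5 → L1 hit [D]
  4 | R B7 → L3 miss [-]
  5 | W B6 → L2 miss [D]
  6 | R B2 → L2 miss wb→B6 [-]
  7 | W B0 → L0 miss [D]
  8 | W B11 → L3 miss [D]
  9 | W B7 → L3 miss wb→B11 [D]
  10 | W B6 → L2 miss [D]
  11 | R B11 → L3 miss wb→B7 [-]
  12 | W B1 → L1 miss wb→B5 [D]
  13 | W B1 → L1 hit [D]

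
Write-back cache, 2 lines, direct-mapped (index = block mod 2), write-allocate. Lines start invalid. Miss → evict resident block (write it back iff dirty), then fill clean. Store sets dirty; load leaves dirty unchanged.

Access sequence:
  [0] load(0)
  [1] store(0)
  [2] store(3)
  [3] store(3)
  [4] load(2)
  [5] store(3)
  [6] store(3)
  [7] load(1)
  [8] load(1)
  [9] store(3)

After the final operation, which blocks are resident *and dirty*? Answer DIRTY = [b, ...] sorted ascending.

DIRTY = [3]

0: R B0 -> L0 miss  d=-]
1: W B0 -> L0 hit  d=D]
2: W B3 -> L1 miss  d=D]
3: W B3 -> L1 hit  d=D]
4: R B2 -> L0 miss wb->B0  d=-]
5: W B3 -> L1 hit  d=D]
6: W B3 -> L1 hit  d=D]
7: R B1 -> L1 miss wb->B3  d=-]
8: R B1 -> L1 hit  d=-]
9: W B3 -> L1 miss  d=D]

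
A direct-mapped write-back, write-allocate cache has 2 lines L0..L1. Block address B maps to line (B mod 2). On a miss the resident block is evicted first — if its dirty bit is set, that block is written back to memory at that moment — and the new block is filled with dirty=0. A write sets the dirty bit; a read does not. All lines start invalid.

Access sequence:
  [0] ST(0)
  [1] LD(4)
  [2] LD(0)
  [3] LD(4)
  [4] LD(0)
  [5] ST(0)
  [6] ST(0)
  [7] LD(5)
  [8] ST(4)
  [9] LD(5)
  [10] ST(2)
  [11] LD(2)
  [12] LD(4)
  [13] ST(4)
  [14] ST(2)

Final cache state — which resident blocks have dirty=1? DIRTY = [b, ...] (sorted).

DIRTY = [2]

0: W B0 → L0 miss [D]
1: R B4 → L0 miss wb→B0 [-]
2: R B0 → L0 miss [-]
3: R B4 → L0 miss [-]
4: R B0 → L0 miss [-]
5: W B0 → L0 hit [D]
6: W B0 → L0 hit [D]
7: R B5 → L1 miss [-]
8: W B4 → L0 miss wb→B0 [D]
9: R B5 → L1 hit [-]
10: W B2 → L0 miss wb→B4 [D]
11: R B2 → L0 hit [D]
12: R B4 → L0 miss wb→B2 [-]
13: W B4 → L0 hit [D]
14: W B2 → L0 miss wb→B4 [D]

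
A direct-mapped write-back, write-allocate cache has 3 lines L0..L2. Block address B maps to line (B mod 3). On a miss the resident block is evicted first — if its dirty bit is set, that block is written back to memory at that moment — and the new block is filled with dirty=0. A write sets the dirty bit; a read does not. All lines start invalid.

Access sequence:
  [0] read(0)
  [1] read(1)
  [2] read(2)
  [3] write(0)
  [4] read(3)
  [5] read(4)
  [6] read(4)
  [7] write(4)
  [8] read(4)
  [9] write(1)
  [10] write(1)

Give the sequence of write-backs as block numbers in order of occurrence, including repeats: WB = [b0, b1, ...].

0: R B0 → L0 miss [-]
1: R B1 → L1 miss [-]
2: R B2 → L2 miss [-]
3: W B0 → L0 hit [D]
4: R B3 → L0 miss wb→B0 [-]
5: R B4 → L1 miss [-]
6: R B4 → L1 hit [-]
7: W B4 → L1 hit [D]
8: R B4 → L1 hit [D]
9: W B1 → L1 miss wb→B4 [D]
10: W B1 → L1 hit [D]

WB = [0, 4]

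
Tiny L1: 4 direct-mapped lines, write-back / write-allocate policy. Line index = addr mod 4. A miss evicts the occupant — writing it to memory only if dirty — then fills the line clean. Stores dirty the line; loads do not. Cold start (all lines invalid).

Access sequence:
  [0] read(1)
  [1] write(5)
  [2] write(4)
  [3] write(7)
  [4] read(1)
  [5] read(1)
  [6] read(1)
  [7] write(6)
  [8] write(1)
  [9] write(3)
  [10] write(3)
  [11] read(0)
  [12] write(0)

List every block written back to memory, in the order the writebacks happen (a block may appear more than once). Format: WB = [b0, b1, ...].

WB = [5, 7, 4]

0: R B1 -> L1 miss  d=-]
1: W B5 -> L1 miss  d=D]
2: W B4 -> L0 miss  d=D]
3: W B7 -> L3 miss  d=D]
4: R B1 -> L1 miss wb->B5  d=-]
5: R B1 -> L1 hit  d=-]
6: R B1 -> L1 hit  d=-]
7: W B6 -> L2 miss  d=D]
8: W B1 -> L1 hit  d=D]
9: W B3 -> L3 miss wb->B7  d=D]
10: W B3 -> L3 hit  d=D]
11: R B0 -> L0 miss wb->B4  d=-]
12: W B0 -> L0 hit  d=D]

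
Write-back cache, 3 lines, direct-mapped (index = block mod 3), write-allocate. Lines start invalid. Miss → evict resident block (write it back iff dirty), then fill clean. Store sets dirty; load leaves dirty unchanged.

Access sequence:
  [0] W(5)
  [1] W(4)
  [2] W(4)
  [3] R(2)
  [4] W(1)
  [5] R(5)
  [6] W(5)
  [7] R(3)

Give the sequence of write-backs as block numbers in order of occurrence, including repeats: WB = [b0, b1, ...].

0: W B5 -> L2 miss  d=D]
1: W B4 -> L1 miss  d=D]
2: W B4 -> L1 hit  d=D]
3: R B2 -> L2 miss wb->B5  d=-]
4: W B1 -> L1 miss wb->B4  d=D]
5: R B5 -> L2 miss  d=-]
6: W B5 -> L2 hit  d=D]
7: R B3 -> L0 miss  d=-]

WB = [5, 4]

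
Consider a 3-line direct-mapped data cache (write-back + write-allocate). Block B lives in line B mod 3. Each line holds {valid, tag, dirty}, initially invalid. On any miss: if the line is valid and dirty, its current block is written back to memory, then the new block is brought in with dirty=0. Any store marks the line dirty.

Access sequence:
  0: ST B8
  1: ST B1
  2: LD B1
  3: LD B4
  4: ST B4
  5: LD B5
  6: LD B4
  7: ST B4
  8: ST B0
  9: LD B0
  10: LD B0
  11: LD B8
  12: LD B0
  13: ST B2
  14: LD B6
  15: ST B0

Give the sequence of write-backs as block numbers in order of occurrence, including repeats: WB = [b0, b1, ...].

0: W B8 → L2 miss [D]
1: W B1 → L1 miss [D]
2: R B1 → L1 hit [D]
3: R B4 → L1 miss wb→B1 [-]
4: W B4 → L1 hit [D]
5: R B5 → L2 miss wb→B8 [-]
6: R B4 → L1 hit [D]
7: W B4 → L1 hit [D]
8: W B0 → L0 miss [D]
9: R B0 → L0 hit [D]
10: R B0 → L0 hit [D]
11: R B8 → L2 miss [-]
12: R B0 → L0 hit [D]
13: W B2 → L2 miss [D]
14: R B6 → L0 miss wb→B0 [-]
15: W B0 → L0 miss [D]

WB = [1, 8, 0]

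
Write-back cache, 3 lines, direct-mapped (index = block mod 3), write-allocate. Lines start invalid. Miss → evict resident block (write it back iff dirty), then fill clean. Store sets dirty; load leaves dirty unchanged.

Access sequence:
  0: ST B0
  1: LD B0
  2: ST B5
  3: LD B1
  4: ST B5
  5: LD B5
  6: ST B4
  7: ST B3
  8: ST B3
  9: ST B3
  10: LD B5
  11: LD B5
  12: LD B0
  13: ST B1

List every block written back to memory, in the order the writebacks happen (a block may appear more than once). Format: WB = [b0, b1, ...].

0: W B0 → L0 miss [D]
1: R B0 → L0 hit [D]
2: W B5 → L2 miss [D]
3: R B1 → L1 miss [-]
4: W B5 → L2 hit [D]
5: R B5 → L2 hit [D]
6: W B4 → L1 miss [D]
7: W B3 → L0 miss wb→B0 [D]
8: W B3 → L0 hit [D]
9: W B3 → L0 hit [D]
10: R B5 → L2 hit [D]
11: R B5 → L2 hit [D]
12: R B0 → L0 miss wb→B3 [-]
13: W B1 → L1 miss wb→B4 [D]

WB = [0, 3, 4]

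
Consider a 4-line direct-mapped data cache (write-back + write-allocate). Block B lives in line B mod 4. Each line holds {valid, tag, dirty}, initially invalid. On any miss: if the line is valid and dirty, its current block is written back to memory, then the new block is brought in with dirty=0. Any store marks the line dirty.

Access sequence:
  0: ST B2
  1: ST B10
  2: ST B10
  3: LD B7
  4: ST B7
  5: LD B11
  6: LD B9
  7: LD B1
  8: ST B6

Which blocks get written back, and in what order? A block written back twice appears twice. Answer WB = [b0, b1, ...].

WB = [2, 7, 10]

0: W B2 → L2 miss [D]
1: W B10 → L2 miss wb→B2 [D]
2: W B10 → L2 hit [D]
3: R B7 → L3 miss [-]
4: W B7 → L3 hit [D]
5: R B11 → L3 miss wb→B7 [-]
6: R B9 → L1 miss [-]
7: R B1 → L1 miss [-]
8: W B6 → L2 miss wb→B10 [D]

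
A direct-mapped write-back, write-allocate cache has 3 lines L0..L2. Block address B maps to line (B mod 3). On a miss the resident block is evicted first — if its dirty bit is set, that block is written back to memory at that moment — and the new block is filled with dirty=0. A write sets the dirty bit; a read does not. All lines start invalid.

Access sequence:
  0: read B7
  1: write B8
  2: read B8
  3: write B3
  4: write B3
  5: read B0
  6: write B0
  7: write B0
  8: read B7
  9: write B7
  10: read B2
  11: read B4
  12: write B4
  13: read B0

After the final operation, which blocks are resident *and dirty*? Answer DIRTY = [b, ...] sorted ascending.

DIRTY = [0, 4]

0: R B7 → L1 miss [-]
1: W B8 → L2 miss [D]
2: R B8 → L2 hit [D]
3: W B3 → L0 miss [D]
4: W B3 → L0 hit [D]
5: R B0 → L0 miss wb→B3 [-]
6: W B0 → L0 hit [D]
7: W B0 → L0 hit [D]
8: R B7 → L1 hit [-]
9: W B7 → L1 hit [D]
10: R B2 → L2 miss wb→B8 [-]
11: R B4 → L1 miss wb→B7 [-]
12: W B4 → L1 hit [D]
13: R B0 → L0 hit [D]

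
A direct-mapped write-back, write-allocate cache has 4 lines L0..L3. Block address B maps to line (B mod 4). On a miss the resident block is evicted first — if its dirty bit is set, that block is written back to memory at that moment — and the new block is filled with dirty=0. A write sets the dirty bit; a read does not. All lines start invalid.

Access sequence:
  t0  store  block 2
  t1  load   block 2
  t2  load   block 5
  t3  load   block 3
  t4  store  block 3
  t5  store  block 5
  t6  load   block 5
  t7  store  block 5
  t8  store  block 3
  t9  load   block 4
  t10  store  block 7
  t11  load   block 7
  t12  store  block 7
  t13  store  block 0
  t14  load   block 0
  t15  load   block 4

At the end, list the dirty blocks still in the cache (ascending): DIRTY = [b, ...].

DIRTY = [2, 5, 7]

0: W B2 → L2 miss [D]
1: R B2 → L2 hit [D]
2: R B5 → L1 miss [-]
3: R B3 → L3 miss [-]
4: W B3 → L3 hit [D]
5: W B5 → L1 hit [D]
6: R B5 → L1 hit [D]
7: W B5 → L1 hit [D]
8: W B3 → L3 hit [D]
9: R B4 → L0 miss [-]
10: W B7 → L3 miss wb→B3 [D]
11: R B7 → L3 hit [D]
12: W B7 → L3 hit [D]
13: W B0 → L0 miss [D]
14: R B0 → L0 hit [D]
15: R B4 → L0 miss wb→B0 [-]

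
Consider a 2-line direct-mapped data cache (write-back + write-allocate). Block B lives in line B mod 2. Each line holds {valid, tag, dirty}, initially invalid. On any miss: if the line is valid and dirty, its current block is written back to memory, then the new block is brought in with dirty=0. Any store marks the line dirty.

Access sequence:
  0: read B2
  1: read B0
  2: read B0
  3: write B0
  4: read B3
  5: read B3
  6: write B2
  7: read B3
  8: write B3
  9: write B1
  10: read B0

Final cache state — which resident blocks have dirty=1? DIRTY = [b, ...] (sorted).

DIRTY = [1]

  0 | R B2 → L0 miss [-]
  1 | R B0 → L0 miss [-]
  2 | R B0 → L0 hit [-]
  3 | W B0 → L0 hit [D]
  4 | R B3 → L1 miss [-]
  5 | R B3 → L1 hit [-]
  6 | W B2 → L0 miss wb→B0 [D]
  7 | R B3 → L1 hit [-]
  8 | W B3 → L1 hit [D]
  9 | W B1 → L1 miss wb→B3 [D]
  10 | R B0 → L0 miss wb→B2 [-]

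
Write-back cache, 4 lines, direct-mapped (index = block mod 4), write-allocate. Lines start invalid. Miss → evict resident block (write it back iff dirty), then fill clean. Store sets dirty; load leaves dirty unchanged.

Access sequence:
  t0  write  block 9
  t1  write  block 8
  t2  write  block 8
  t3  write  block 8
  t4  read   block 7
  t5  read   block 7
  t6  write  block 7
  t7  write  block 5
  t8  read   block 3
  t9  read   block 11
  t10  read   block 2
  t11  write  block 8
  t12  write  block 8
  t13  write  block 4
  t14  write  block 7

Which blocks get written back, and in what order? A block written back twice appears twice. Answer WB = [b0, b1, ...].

WB = [9, 7, 8]

0: W B9 -> L1 miss  d=D]
1: W B8 -> L0 miss  d=D]
2: W B8 -> L0 hit  d=D]
3: W B8 -> L0 hit  d=D]
4: R B7 -> L3 miss  d=-]
5: R B7 -> L3 hit  d=-]
6: W B7 -> L3 hit  d=D]
7: W B5 -> L1 miss wb->B9  d=D]
8: R B3 -> L3 miss wb->B7  d=-]
9: R B11 -> L3 miss  d=-]
10: R B2 -> L2 miss  d=-]
11: W B8 -> L0 hit  d=D]
12: W B8 -> L0 hit  d=D]
13: W B4 -> L0 miss wb->B8  d=D]
14: W B7 -> L3 miss  d=D]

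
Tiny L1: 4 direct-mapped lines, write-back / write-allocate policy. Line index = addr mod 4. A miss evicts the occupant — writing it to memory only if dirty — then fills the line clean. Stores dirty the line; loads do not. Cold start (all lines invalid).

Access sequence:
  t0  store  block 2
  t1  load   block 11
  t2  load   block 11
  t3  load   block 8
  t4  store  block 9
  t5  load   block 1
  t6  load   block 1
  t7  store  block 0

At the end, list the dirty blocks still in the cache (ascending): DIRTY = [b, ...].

DIRTY = [0, 2]

0: W B2 → L2 miss [D]
1: R B11 → L3 miss [-]
2: R B11 → L3 hit [-]
3: R B8 → L0 miss [-]
4: W B9 → L1 miss [D]
5: R B1 → L1 miss wb→B9 [-]
6: R B1 → L1 hit [-]
7: W B0 → L0 miss [D]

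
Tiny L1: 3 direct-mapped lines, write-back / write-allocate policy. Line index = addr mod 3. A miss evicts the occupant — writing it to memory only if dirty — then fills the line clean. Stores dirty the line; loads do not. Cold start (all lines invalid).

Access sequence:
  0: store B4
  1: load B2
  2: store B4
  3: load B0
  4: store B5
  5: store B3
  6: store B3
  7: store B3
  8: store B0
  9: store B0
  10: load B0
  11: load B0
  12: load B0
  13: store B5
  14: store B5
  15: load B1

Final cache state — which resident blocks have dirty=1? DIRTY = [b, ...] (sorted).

DIRTY = [0, 5]

0: W B4 → L1 miss [D]
1: R B2 → L2 miss [-]
2: W B4 → L1 hit [D]
3: R B0 → L0 miss [-]
4: W B5 → L2 miss [D]
5: W B3 → L0 miss [D]
6: W B3 → L0 hit [D]
7: W B3 → L0 hit [D]
8: W B0 → L0 miss wb→B3 [D]
9: W B0 → L0 hit [D]
10: R B0 → L0 hit [D]
11: R B0 → L0 hit [D]
12: R B0 → L0 hit [D]
13: W B5 → L2 hit [D]
14: W B5 → L2 hit [D]
15: R B1 → L1 miss wb→B4 [-]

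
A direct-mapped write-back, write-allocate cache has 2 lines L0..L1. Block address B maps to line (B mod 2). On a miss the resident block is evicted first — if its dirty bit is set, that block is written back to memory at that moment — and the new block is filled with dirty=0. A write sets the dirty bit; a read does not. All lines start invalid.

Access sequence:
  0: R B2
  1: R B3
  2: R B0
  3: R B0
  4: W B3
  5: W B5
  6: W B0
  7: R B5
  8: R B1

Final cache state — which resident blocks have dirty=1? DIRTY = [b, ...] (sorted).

DIRTY = [0]

0: R B2 → L0 miss [-]
1: R B3 → L1 miss [-]
2: R B0 → L0 miss [-]
3: R B0 → L0 hit [-]
4: W B3 → L1 hit [D]
5: W B5 → L1 miss wb→B3 [D]
6: W B0 → L0 hit [D]
7: R B5 → L1 hit [D]
8: R B1 → L1 miss wb→B5 [-]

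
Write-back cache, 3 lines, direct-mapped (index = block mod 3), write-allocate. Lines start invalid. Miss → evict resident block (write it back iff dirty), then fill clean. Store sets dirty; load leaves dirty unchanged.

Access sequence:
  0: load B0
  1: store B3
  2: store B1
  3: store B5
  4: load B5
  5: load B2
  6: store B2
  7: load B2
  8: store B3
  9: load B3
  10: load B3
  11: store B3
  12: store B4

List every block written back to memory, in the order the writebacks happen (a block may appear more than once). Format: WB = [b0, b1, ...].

WB = [5, 1]

  0 | R B0 → L0 miss [-]
  1 | W B3 → L0 miss [D]
  2 | W B1 → L1 miss [D]
  3 | W B5 → L2 miss [D]
  4 | R B5 → L2 hit [D]
  5 | R B2 → L2 miss wb→B5 [-]
  6 | W B2 → L2 hit [D]
  7 | R B2 → L2 hit [D]
  8 | W B3 → L0 hit [D]
  9 | R B3 → L0 hit [D]
  10 | R B3 → L0 hit [D]
  11 | W B3 → L0 hit [D]
  12 | W B4 → L1 miss wb→B1 [D]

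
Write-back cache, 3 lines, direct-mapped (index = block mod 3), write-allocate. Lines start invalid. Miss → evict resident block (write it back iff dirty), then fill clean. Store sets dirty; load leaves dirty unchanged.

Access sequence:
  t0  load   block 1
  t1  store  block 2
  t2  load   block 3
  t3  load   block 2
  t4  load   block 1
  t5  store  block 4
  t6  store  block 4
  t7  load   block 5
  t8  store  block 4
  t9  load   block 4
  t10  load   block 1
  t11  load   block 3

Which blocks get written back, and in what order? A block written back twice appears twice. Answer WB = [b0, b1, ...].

  0 | R B1 → L1 miss [-]
  1 | W B2 → L2 miss [D]
  2 | R B3 → L0 miss [-]
  3 | R B2 → L2 hit [D]
  4 | R B1 → L1 hit [-]
  5 | W B4 → L1 miss [D]
  6 | W B4 → L1 hit [D]
  7 | R B5 → L2 miss wb→B2 [-]
  8 | W B4 → L1 hit [D]
  9 | R B4 → L1 hit [D]
  10 | R B1 → L1 miss wb→B4 [-]
  11 | R B3 → L0 hit [-]

WB = [2, 4]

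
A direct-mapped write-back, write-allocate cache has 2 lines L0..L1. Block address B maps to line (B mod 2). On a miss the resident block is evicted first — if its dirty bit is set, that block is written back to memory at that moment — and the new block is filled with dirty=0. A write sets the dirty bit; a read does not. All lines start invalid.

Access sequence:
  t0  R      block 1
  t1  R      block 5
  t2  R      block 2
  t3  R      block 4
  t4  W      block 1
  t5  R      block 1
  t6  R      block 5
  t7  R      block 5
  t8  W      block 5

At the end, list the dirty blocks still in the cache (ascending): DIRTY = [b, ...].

0: R B1 → L1 miss [-]
1: R B5 → L1 miss [-]
2: R B2 → L0 miss [-]
3: R B4 → L0 miss [-]
4: W B1 → L1 miss [D]
5: R B1 → L1 hit [D]
6: R B5 → L1 miss wb→B1 [-]
7: R B5 → L1 hit [-]
8: W B5 → L1 hit [D]

DIRTY = [5]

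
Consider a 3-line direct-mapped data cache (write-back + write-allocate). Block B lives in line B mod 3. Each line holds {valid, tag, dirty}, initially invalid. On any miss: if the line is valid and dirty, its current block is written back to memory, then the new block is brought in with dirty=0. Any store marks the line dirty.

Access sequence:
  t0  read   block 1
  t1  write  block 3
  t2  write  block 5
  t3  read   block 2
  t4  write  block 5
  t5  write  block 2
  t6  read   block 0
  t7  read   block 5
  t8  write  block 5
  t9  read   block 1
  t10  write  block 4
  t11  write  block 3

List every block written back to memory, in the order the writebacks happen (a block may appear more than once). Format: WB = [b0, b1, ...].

0: R B1 → L1 miss [-]
1: W B3 → L0 miss [D]
2: W B5 → L2 miss [D]
3: R B2 → L2 miss wb→B5 [-]
4: W B5 → L2 miss [D]
5: W B2 → L2 miss wb→B5 [D]
6: R B0 → L0 miss wb→B3 [-]
7: R B5 → L2 miss wb→B2 [-]
8: W B5 → L2 hit [D]
9: R B1 → L1 hit [-]
10: W B4 → L1 miss [D]
11: W B3 → L0 miss [D]

WB = [5, 5, 3, 2]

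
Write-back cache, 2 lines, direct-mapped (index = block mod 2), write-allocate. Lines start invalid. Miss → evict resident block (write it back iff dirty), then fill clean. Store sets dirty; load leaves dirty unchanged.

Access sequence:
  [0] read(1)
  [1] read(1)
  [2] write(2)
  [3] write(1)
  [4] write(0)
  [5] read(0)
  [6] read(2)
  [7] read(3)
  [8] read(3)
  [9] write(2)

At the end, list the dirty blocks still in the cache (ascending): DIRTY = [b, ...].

DIRTY = [2]

0: R B1 → L1 miss [-]
1: R B1 → L1 hit [-]
2: W B2 → L0 miss [D]
3: W B1 → L1 hit [D]
4: W B0 → L0 miss wb→B2 [D]
5: R B0 → L0 hit [D]
6: R B2 → L0 miss wb→B0 [-]
7: R B3 → L1 miss wb→B1 [-]
8: R B3 → L1 hit [-]
9: W B2 → L0 hit [D]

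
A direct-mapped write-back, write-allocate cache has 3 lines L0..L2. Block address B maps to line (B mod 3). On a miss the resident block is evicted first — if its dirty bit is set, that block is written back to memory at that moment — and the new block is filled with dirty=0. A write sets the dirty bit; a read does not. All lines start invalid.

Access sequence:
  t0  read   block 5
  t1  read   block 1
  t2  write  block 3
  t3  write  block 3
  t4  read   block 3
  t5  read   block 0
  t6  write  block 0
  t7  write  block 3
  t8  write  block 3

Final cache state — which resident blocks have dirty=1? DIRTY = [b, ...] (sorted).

DIRTY = [3]

  0 | R B5 → L2 miss [-]
  1 | R B1 → L1 miss [-]
  2 | W B3 → L0 miss [D]
  3 | W B3 → L0 hit [D]
  4 | R B3 → L0 hit [D]
  5 | R B0 → L0 miss wb→B3 [-]
  6 | W B0 → L0 hit [D]
  7 | W B3 → L0 miss wb→B0 [D]
  8 | W B3 → L0 hit [D]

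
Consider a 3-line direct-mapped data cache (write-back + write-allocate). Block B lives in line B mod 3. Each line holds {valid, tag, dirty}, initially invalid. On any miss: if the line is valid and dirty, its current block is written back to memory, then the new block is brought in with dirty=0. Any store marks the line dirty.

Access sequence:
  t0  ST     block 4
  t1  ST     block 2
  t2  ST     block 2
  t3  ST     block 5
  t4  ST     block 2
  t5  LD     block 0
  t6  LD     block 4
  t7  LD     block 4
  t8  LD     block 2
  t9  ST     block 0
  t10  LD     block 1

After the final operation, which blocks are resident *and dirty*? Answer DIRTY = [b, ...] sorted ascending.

DIRTY = [0, 2]

  0 | W B4 → L1 miss [D]
  1 | W B2 → L2 miss [D]
  2 | W B2 → L2 hit [D]
  3 | W B5 → L2 miss wb→B2 [D]
  4 | W B2 → L2 miss wb→B5 [D]
  5 | R B0 → L0 miss [-]
  6 | R B4 → L1 hit [D]
  7 | R B4 → L1 hit [D]
  8 | R B2 → L2 hit [D]
  9 | W B0 → L0 hit [D]
  10 | R B1 → L1 miss wb→B4 [-]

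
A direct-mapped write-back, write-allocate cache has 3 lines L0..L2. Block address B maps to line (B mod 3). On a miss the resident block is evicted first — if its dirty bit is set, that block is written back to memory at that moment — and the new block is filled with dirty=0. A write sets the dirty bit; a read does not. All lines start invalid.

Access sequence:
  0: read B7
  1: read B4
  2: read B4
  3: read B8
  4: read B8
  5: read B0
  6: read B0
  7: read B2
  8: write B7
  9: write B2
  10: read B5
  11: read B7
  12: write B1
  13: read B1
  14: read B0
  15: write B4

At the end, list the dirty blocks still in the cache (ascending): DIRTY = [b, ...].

DIRTY = [4]

0: R B7 -> L1 miss  d=-]
1: R B4 -> L1 miss  d=-]
2: R B4 -> L1 hit  d=-]
3: R B8 -> L2 miss  d=-]
4: R B8 -> L2 hit  d=-]
5: R B0 -> L0 miss  d=-]
6: R B0 -> L0 hit  d=-]
7: R B2 -> L2 miss  d=-]
8: W B7 -> L1 miss  d=D]
9: W B2 -> L2 hit  d=D]
10: R B5 -> L2 miss wb->B2  d=-]
11: R B7 -> L1 hit  d=D]
12: W B1 -> L1 miss wb->B7  d=D]
13: R B1 -> L1 hit  d=D]
14: R B0 -> L0 hit  d=-]
15: W B4 -> L1 miss wb->B1  d=D]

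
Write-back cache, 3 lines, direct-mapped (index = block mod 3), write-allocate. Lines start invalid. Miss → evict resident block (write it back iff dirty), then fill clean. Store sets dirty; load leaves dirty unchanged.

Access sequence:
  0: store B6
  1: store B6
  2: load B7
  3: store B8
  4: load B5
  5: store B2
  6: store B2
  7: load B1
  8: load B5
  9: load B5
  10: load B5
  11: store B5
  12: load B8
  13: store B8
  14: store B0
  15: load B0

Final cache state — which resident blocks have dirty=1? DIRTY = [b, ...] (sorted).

DIRTY = [0, 8]

0: W B6 -> L0 miss  d=D]
1: W B6 -> L0 hit  d=D]
2: R B7 -> L1 miss  d=-]
3: W B8 -> L2 miss  d=D]
4: R B5 -> L2 miss wb->B8  d=-]
5: W B2 -> L2 miss  d=D]
6: W B2 -> L2 hit  d=D]
7: R B1 -> L1 miss  d=-]
8: R B5 -> L2 miss wb->B2  d=-]
9: R B5 -> L2 hit  d=-]
10: R B5 -> L2 hit  d=-]
11: W B5 -> L2 hit  d=D]
12: R B8 -> L2 miss wb->B5  d=-]
13: W B8 -> L2 hit  d=D]
14: W B0 -> L0 miss wb->B6  d=D]
15: R B0 -> L0 hit  d=D]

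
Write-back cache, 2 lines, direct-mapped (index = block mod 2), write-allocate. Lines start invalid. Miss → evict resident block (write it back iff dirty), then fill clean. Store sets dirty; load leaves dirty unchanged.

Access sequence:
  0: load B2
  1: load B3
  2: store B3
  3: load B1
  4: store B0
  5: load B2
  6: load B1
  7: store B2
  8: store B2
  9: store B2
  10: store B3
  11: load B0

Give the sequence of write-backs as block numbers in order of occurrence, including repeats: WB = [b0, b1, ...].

WB = [3, 0, 2]

  0 | R B2 → L0 miss [-]
  1 | R B3 → L1 miss [-]
  2 | W B3 → L1 hit [D]
  3 | R B1 → L1 miss wb→B3 [-]
  4 | W B0 → L0 miss [D]
  5 | R B2 → L0 miss wb→B0 [-]
  6 | R B1 → L1 hit [-]
  7 | W B2 → L0 hit [D]
  8 | W B2 → L0 hit [D]
  9 | W B2 → L0 hit [D]
  10 | W B3 → L1 miss [D]
  11 | R B0 → L0 miss wb→B2 [-]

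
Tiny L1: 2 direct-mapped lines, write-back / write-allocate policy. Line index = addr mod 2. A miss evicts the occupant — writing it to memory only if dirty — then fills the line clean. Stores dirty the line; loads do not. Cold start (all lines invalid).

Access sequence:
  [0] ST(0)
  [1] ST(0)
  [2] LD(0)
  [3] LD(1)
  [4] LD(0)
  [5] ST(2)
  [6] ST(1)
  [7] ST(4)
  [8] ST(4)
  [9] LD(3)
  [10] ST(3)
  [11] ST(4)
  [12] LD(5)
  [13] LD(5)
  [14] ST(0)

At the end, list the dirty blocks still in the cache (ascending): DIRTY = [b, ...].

0: W B0 -> L0 miss  d=D]
1: W B0 -> L0 hit  d=D]
2: R B0 -> L0 hit  d=D]
3: R B1 -> L1 miss  d=-]
4: R B0 -> L0 hit  d=D]
5: W B2 -> L0 miss wb->B0  d=D]
6: W B1 -> L1 hit  d=D]
7: W B4 -> L0 miss wb->B2  d=D]
8: W B4 -> L0 hit  d=D]
9: R B3 -> L1 miss wb->B1  d=-]
10: W B3 -> L1 hit  d=D]
11: W B4 -> L0 hit  d=D]
12: R B5 -> L1 miss wb->B3  d=-]
13: R B5 -> L1 hit  d=-]
14: W B0 -> L0 miss wb->B4  d=D]

DIRTY = [0]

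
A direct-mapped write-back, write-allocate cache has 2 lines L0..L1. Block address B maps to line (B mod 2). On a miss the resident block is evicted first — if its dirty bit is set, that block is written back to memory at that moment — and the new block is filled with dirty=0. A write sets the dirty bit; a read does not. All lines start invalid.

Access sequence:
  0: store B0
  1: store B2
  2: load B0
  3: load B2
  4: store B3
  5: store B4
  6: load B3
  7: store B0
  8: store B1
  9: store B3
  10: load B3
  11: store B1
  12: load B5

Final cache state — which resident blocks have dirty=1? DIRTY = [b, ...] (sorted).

DIRTY = [0]

0: W B0 -> L0 miss  d=D]
1: W B2 -> L0 miss wb->B0  d=D]
2: R B0 -> L0 miss wb->B2  d=-]
3: R B2 -> L0 miss  d=-]
4: W B3 -> L1 miss  d=D]
5: W B4 -> L0 miss  d=D]
6: R B3 -> L1 hit  d=D]
7: W B0 -> L0 miss wb->B4  d=D]
8: W B1 -> L1 miss wb->B3  d=D]
9: W B3 -> L1 miss wb->B1  d=D]
10: R B3 -> L1 hit  d=D]
11: W B1 -> L1 miss wb->B3  d=D]
12: R B5 -> L1 miss wb->B1  d=-]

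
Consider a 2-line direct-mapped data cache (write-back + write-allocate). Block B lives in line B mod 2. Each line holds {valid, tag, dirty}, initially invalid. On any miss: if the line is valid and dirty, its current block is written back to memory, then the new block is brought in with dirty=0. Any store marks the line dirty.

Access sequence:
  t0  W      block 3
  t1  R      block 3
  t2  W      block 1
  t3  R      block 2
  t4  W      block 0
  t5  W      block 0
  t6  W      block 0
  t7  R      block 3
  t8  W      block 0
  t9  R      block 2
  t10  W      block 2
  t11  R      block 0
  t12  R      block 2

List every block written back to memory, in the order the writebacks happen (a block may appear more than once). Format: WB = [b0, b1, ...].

WB = [3, 1, 0, 2]

  0 | W B3 → L1 miss [D]
  1 | R B3 → L1 hit [D]
  2 | W B1 → L1 miss wb→B3 [D]
  3 | R B2 → L0 miss [-]
  4 | W B0 → L0 miss [D]
  5 | W B0 → L0 hit [D]
  6 | W B0 → L0 hit [D]
  7 | R B3 → L1 miss wb→B1 [-]
  8 | W B0 → L0 hit [D]
  9 | R B2 → L0 miss wb→B0 [-]
  10 | W B2 → L0 hit [D]
  11 | R B0 → L0 miss wb→B2 [-]
  12 | R B2 → L0 miss [-]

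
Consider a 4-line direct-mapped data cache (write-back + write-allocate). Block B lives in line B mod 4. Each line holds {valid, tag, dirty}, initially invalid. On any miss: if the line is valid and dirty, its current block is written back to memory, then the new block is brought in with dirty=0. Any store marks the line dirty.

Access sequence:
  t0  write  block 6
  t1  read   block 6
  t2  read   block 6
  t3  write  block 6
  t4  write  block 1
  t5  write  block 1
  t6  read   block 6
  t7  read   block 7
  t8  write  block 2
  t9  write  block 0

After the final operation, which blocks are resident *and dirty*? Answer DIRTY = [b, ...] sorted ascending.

DIRTY = [0, 1, 2]

0: W B6 → L2 miss [D]
1: R B6 → L2 hit [D]
2: R B6 → L2 hit [D]
3: W B6 → L2 hit [D]
4: W B1 → L1 miss [D]
5: W B1 → L1 hit [D]
6: R B6 → L2 hit [D]
7: R B7 → L3 miss [-]
8: W B2 → L2 miss wb→B6 [D]
9: W B0 → L0 miss [D]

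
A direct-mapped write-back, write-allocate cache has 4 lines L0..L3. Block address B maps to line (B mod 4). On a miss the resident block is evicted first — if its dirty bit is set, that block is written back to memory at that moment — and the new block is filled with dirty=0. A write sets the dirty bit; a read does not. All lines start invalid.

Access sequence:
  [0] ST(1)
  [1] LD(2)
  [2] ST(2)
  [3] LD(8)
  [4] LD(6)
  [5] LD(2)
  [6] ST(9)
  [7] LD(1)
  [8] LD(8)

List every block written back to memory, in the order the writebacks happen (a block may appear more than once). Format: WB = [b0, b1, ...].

WB = [2, 1, 9]

  0 | W B1 → L1 miss [D]
  1 | R B2 → L2 miss [-]
  2 | W B2 → L2 hit [D]
  3 | R B8 → L0 miss [-]
  4 | R B6 → L2 miss wb→B2 [-]
  5 | R B2 → L2 miss [-]
  6 | W B9 → L1 miss wb→B1 [D]
  7 | R B1 → L1 miss wb→B9 [-]
  8 | R B8 → L0 hit [-]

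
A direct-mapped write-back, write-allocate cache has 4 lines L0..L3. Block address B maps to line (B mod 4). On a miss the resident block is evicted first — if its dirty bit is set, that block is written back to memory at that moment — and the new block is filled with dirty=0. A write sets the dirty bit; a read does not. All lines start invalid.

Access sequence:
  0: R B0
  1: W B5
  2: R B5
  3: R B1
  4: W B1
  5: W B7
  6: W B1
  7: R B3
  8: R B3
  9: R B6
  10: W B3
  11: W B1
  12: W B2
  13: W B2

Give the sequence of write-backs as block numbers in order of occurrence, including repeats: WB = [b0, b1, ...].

  0 | R B0 → L0 miss [-]
  1 | W B5 → L1 miss [D]
  2 | R B5 → L1 hit [D]
  3 | R B1 → L1 miss wb→B5 [-]
  4 | W B1 → L1 hit [D]
  5 | W B7 → L3 miss [D]
  6 | W B1 → L1 hit [D]
  7 | R B3 → L3 miss wb→B7 [-]
  8 | R B3 → L3 hit [-]
  9 | R B6 → L2 miss [-]
  10 | W B3 → L3 hit [D]
  11 | W B1 → L1 hit [D]
  12 | W B2 → L2 miss [D]
  13 | W B2 → L2 hit [D]

WB = [5, 7]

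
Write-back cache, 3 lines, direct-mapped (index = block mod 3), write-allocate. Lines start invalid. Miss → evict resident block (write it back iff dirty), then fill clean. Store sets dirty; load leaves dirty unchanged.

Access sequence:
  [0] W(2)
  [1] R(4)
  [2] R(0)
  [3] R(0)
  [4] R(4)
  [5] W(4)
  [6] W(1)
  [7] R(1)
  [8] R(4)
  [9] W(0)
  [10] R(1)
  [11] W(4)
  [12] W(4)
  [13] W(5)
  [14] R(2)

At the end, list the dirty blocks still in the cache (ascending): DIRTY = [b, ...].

0: W B2 → L2 miss [D]
1: R B4 → L1 miss [-]
2: R B0 → L0 miss [-]
3: R B0 → L0 hit [-]
4: R B4 → L1 hit [-]
5: W B4 → L1 hit [D]
6: W B1 → L1 miss wb→B4 [D]
7: R B1 → L1 hit [D]
8: R B4 → L1 miss wb→B1 [-]
9: W B0 → L0 hit [D]
10: R B1 → L1 miss [-]
11: W B4 → L1 miss [D]
12: W B4 → L1 hit [D]
13: W B5 → L2 miss wb→B2 [D]
14: R B2 → L2 miss wb→B5 [-]

DIRTY = [0, 4]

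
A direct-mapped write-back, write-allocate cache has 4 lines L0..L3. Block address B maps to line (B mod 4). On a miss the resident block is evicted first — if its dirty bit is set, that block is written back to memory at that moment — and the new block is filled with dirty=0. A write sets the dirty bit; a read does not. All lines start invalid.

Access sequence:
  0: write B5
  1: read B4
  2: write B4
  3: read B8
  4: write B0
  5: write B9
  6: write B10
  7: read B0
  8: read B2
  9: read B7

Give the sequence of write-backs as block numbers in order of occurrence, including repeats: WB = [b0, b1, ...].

WB = [4, 5, 10]

0: W B5 → L1 miss [D]
1: R B4 → L0 miss [-]
2: W B4 → L0 hit [D]
3: R B8 → L0 miss wb→B4 [-]
4: W B0 → L0 miss [D]
5: W B9 → L1 miss wb→B5 [D]
6: W B10 → L2 miss [D]
7: R B0 → L0 hit [D]
8: R B2 → L2 miss wb→B10 [-]
9: R B7 → L3 miss [-]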